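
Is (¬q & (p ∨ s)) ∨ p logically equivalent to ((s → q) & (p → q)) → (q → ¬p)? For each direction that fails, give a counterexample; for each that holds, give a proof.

(⇒) fails and (⇐) fails.

(⟹) This fails. Under s = F, p = T, q = T, the left side is true but the right side is false.

(⟸) This fails. Under s = F, p = F, q = F, the left side is false but the right side is true.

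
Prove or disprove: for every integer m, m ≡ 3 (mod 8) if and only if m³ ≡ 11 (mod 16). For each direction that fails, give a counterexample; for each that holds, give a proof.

(⇒) This fails: take m = 11. Then 11 ≡ 3 (mod 8), but 11³ = 1331 ≡ 3 (mod 16), not 11.

(⇐) Conversely, the residues r modulo 16 with r³ ≡ 11 (mod 16) are exactly {3}, and each is ≡ 3 (mod 8).

The forward direction fails; the converse holds.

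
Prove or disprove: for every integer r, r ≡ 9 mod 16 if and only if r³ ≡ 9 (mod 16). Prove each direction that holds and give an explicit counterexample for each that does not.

Both directions hold; the statement is true.

[⇒] Suppose r ≡ 9 mod 16. Write r = 16j + 9. Then (16j + 9)³ = 4096j³ + 6912j² + 3888j + 729 = 16(256j³ + 432j² + 243j + 45) + 9, so r³ ≡ 9 (mod 16).

[⇐] Conversely, suppose r³ ≡ 9 (mod 16). The only residue r in {0, …, 15} with r³ ≡ 9 (mod 16) is r = 9, so r ≡ 9 (mod 16).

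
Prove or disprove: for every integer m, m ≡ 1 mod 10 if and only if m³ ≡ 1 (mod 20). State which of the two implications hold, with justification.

Only the converse holds.

(⇒) This fails: take m = 11. Then 11 ≡ 1 (mod 10), but 11³ = 1331 ≡ 11 (mod 20), not 1.

(⇐) Conversely, the residues r modulo 20 with r³ ≡ 1 (mod 20) are exactly {1}, and each is ≡ 1 (mod 10).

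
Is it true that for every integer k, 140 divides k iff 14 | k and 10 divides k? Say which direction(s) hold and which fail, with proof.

(←) This fails: take k = 70. Both 14 ∣ 70 and 10 ∣ 70, yet 70 is not a multiple of 140 (since 70 = 0·140 + 70), so 140 ∤ 70.

(→) If 140 ∣ k, write k = 140q. Since 140 = 10·14, k = 14·(10q), so 14 ∣ k; and since 140 = 14·10, k = 10·(14q), so 10 ∣ k.

Only the forward direction holds.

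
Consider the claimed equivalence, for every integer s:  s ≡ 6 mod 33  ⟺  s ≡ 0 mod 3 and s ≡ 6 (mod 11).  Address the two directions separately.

(⟹) Suppose s ≡ 6 (mod 33); write s = 33j + 6. Since 3 ∣ 33, reducing mod 3 gives s ≡ 6 ≡ 0 (mod 3); since 11 ∣ 33, reducing mod 11 gives s ≡ 6 (mod 11).

(⟸) Conversely, if s ≡ 0 (mod 3) and s ≡ 6 (mod 11), then by the Chinese remainder theorem s ≡ 6 (mod 33). This is exactly s ≡ 6 (mod 33).

Both directions hold; the statement is true.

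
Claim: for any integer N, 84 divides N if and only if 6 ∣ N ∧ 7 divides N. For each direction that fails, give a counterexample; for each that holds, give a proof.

Only the forward implication holds.

(⇒) If 84 ∣ N, write N = 84q. Since 84 = 14·6, N = 6·(14q), so 6 ∣ N; and since 84 = 12·7, N = 7·(12q), so 7 ∣ N.

(⇐) This fails: take N = 42. Both 6 ∣ 42 and 7 ∣ 42, yet 42 is not a multiple of 84 (since 42 = 0·84 + 42), so 84 ∤ 42.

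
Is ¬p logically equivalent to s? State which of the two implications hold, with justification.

(⟹) This fails. Under p = F, s = F, the left side is true but the right side is false.

(⟸) This fails. Under p = T, s = T, the left side is false but the right side is true.

(⇒) fails and (⇐) fails.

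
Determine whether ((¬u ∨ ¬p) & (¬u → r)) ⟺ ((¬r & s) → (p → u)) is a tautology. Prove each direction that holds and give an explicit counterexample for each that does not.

(⇒) holds; (⇐) fails.

(→) Assume the antecedent. If p is true, the antecedent forces (u = F, s = F, p = T, r = T) or (u = F, s = T, p = T, r = T), and (¬r & s) → (p → u) holds there. If p is false, (¬r & s) → (p → u) reduces to true regardless of the other variables. Either way (¬r & s) → (p → u) holds.

(←) This fails. Under u = F, s = F, p = F, r = F, the left side is false but the right side is true.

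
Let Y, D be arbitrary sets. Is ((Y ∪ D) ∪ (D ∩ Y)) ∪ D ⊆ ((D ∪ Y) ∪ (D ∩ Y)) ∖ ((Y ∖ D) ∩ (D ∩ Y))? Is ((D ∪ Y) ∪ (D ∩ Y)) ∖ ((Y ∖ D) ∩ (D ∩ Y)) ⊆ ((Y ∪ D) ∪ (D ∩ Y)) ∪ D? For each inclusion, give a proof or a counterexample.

(⟹) Let x ∈ ((Y ∪ D) ∪ (D ∩ Y)) ∪ D. Then either x ∈ Y and x ∉ D; or x ∈ D and x ∉ Y; or x ∈ Y ∩ D. In each case x ∈ ((D ∪ Y) ∪ (D ∩ Y)) ∖ ((Y ∖ D) ∩ (D ∩ Y)), so ((Y ∪ D) ∪ (D ∩ Y)) ∪ D ⊆ ((D ∪ Y) ∪ (D ∩ Y)) ∖ ((Y ∖ D) ∩ (D ∩ Y)).

(⟸) Let x ∈ ((D ∪ Y) ∪ (D ∩ Y)) ∖ ((Y ∖ D) ∩ (D ∩ Y)). Then either x ∈ Y and x ∉ D; or x ∈ D and x ∉ Y; or x ∈ Y ∩ D. In each case x ∈ ((Y ∪ D) ∪ (D ∩ Y)) ∪ D, so ((D ∪ Y) ∪ (D ∩ Y)) ∖ ((Y ∖ D) ∩ (D ∩ Y)) ⊆ ((Y ∪ D) ∪ (D ∩ Y)) ∪ D.

Both inclusions hold; the sets are equal.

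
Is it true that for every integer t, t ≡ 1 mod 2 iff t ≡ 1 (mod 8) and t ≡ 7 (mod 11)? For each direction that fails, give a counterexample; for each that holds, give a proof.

(⟸) If t ≡ 1 (mod 8) and t ≡ 7 (mod 11), then by the Chinese remainder theorem t ≡ 73 (mod 88). Since 73 ≡ 1 (mod 2) and 2 ∣ 88, we get t ≡ 1 (mod 2).

(⟹) This fails: t = 1 gives 1 ≡ 1 (mod 2) but 1 ≡ 1 (mod 11), so the conjunction on the right does not hold.

(⇒) fails; (⇐) holds.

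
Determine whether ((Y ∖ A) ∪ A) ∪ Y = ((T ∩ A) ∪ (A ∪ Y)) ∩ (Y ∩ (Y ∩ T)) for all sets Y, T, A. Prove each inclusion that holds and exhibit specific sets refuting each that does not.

Only the reverse inclusion holds.

(⟹) This inclusion fails. Take Y = {1}, T = ∅, A = ∅; then 1 ∈ ((Y ∖ A) ∪ A) ∪ Y but 1 ∉ ((T ∩ A) ∪ (A ∪ Y)) ∩ (Y ∩ (Y ∩ T)).

(⟸) Let x ∈ ((T ∩ A) ∪ (A ∪ Y)) ∩ (Y ∩ (Y ∩ T)). Then either x ∈ Y ∩ T and x ∉ A; or x ∈ Y ∩ T ∩ A. In each case x ∈ ((Y ∖ A) ∪ A) ∪ Y, so ((T ∩ A) ∪ (A ∪ Y)) ∩ (Y ∩ (Y ∩ T)) ⊆ ((Y ∖ A) ∪ A) ∪ Y.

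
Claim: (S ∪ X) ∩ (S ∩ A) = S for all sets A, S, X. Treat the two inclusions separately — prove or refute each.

(⊆) holds; (⊇) fails.

(⊆) Let x ∈ (S ∪ X) ∩ (S ∩ A). Then either x ∈ A ∩ S and x ∉ X; or x ∈ A ∩ S ∩ X. In each case x ∈ S, so (S ∪ X) ∩ (S ∩ A) ⊆ S.

(⊇) This inclusion fails. Take A = ∅, S = {1}, X = ∅; then 1 ∈ S but 1 ∉ (S ∪ X) ∩ (S ∩ A).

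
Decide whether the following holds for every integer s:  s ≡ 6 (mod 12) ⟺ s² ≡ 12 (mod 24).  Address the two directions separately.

(⇒) Suppose s ≡ 6 (mod 12). Working modulo 24, s ∈ {6, 18}; for each such r, r² ≡ 12 (mod 24).

(⇐) Conversely, the residues r modulo 24 with r² ≡ 12 (mod 24) are exactly {6, 18}, and each is ≡ 6 (mod 12).

Both implications hold.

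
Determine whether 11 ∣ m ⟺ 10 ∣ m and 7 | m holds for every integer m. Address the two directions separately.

Neither direction holds.

(→) This fails: take m = 11. Certainly 11 ∣ 11, but 10 ∤ 11.

(←) This fails: take m = 70. Both 10 ∣ 70 and 7 ∣ 70, yet 70 is not a multiple of 11 (since 70 = 6·11 + 4), so 11 ∤ 70.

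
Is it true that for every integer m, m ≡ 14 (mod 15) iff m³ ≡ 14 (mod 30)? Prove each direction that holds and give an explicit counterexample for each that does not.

Not equivalent: only (⇐) holds.

Converse. The residues r modulo 30 with r³ ≡ 14 (mod 30) are exactly {14}, and each is ≡ 14 (mod 15).

Forward direction. This fails: take m = 29. Then 29 ≡ 14 (mod 15), but 29³ = 24389 ≡ 29 (mod 30), not 14.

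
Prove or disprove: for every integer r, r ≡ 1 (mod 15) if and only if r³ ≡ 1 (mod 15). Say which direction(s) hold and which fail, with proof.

The biconditional holds.

Forward direction. Suppose r ≡ 1 (mod 15). Write r = 15j + 1. Then (15j + 1)³ = 3375j³ + 675j² + 45j + 1 = 15(225j³ + 45j² + 3j) + 1, so r³ ≡ 1 (mod 15).

Converse. Suppose r³ ≡ 1 (mod 15). The only residue r in {0, …, 14} with r³ ≡ 1 (mod 15) is r = 1, so r ≡ 1 (mod 15).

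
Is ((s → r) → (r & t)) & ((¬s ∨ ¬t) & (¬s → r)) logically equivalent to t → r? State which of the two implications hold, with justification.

The forward direction holds; the converse fails.

Forward direction. Assume the antecedent. If r is true, t → r reduces to true regardless of the other variables. If r is false, the antecedent forces (r = F, t = F, s = T), and t → r holds there. Either way t → r holds.

Converse. This fails. Under r = F, t = F, s = F, the left side is false but the right side is true.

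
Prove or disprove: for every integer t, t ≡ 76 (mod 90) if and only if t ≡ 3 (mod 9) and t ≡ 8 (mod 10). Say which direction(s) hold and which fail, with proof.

(⟹) This fails: t = 76 gives 76 ≡ 76 (mod 90) but 76 ≡ 4 (mod 9), so the conjunction on the right does not hold.

(⟸) This fails: t = 48 satisfies both congruences on the right (48 ≡ 3 mod 9 and 48 ≡ 8 mod 10) yet 48 ≡ 48 (mod 90), not 76.

Both directions fail.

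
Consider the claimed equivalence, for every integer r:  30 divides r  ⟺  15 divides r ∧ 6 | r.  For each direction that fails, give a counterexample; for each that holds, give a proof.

Equivalent; both directions hold.

[⇒] If 30 ∣ r, write r = 30q. Since 30 = 2·15, r = 15·(2q), so 15 ∣ r; and since 30 = 5·6, r = 6·(5q), so 6 ∣ r.

[⇐] Suppose 15 ∣ r and 6 ∣ r. Any common multiple of 15 and 6 is a multiple of their lcm; here lcm(15, 6) = 15·6/gcd(15, 6) = 90/3 = 30, so 30 ∣ r.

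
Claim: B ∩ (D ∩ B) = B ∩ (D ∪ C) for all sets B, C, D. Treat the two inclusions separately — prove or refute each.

Forward inclusion. Let x ∈ B ∩ (D ∩ B). Then either x ∈ B ∩ D and x ∉ C; or x ∈ B ∩ C ∩ D. In each case x ∈ B ∩ (D ∪ C), so B ∩ (D ∩ B) ⊆ B ∩ (D ∪ C).

Reverse inclusion. This inclusion fails. Take B = {1}, C = {1}, D = ∅; then 1 ∈ B ∩ (D ∪ C) but 1 ∉ B ∩ (D ∩ B).

(⊆) holds; (⊇) fails.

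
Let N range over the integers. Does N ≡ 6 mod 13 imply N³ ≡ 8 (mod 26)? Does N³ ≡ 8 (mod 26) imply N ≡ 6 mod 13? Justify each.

(⇒) fails and (⇐) fails.

Forward direction. This fails: take N = 19. Then 19 ≡ 6 (mod 13), but 19³ = 6859 ≡ 21 (mod 26), not 8.

Converse. This fails: take N = 2. Then 2³ = 8 ≡ 8 (mod 26), yet 2 ≡ 2 (mod 13), not 6.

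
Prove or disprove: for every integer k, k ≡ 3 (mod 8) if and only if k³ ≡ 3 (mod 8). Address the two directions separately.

(→) Suppose k ≡ 3 (mod 8). Write k = 8j + 3. Then (8j + 3)³ = 512j³ + 576j² + 216j + 27 = 8(64j³ + 72j² + 27j + 3) + 3, so k³ ≡ 3 (mod 8).

(←) Conversely, suppose k³ ≡ 3 (mod 8). The only residue r in {0, …, 7} with r³ ≡ 3 (mod 8) is r = 3, so k ≡ 3 (mod 8).

Both directions hold.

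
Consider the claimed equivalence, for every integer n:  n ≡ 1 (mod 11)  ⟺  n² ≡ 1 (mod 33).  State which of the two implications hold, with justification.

Both directions fail.

[⇒] This fails: take n = 12. Then 12 ≡ 1 (mod 11), but 12² = 144 ≡ 12 (mod 33), not 1.

[⇐] This fails: take n = 10. Then 10² = 100 ≡ 1 (mod 33), yet 10 ≡ 10 (mod 11), not 1.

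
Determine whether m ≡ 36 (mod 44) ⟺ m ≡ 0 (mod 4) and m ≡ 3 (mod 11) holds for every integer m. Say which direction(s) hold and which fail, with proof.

[⇒] Suppose m ≡ 36 (mod 44); write m = 44j + 36. Since 4 ∣ 44, reducing mod 4 gives m ≡ 36 ≡ 0 (mod 4); since 11 ∣ 44, reducing mod 11 gives m ≡ 36 ≡ 3 (mod 11).

[⇐] Conversely, if m ≡ 0 (mod 4) and m ≡ 3 (mod 11), then by the Chinese remainder theorem m ≡ 36 (mod 44). This is exactly m ≡ 36 (mod 44).

Equivalent; both directions hold.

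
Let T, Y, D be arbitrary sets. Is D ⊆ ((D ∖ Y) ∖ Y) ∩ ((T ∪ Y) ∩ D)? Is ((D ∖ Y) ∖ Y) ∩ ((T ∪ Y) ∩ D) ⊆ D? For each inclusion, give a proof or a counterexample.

The sets are not equal: only the reverse inclusion holds.

Reverse inclusion. Let x ∈ ((D ∖ Y) ∖ Y) ∩ ((T ∪ Y) ∩ D). Then x ∈ T ∩ D and x ∉ Y, from which x ∈ D.

Forward inclusion. This inclusion fails. Take T = ∅, Y = ∅, D = {1}; then 1 ∈ D but 1 ∉ ((D ∖ Y) ∖ Y) ∩ ((T ∪ Y) ∩ D).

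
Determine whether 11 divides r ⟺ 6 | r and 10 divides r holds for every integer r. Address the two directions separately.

(⇒) This fails: take r = 11. Certainly 11 ∣ 11, but 6 ∤ 11.

(⇐) This fails: take r = 30. Both 6 ∣ 30 and 10 ∣ 30, yet 30 is not a multiple of 11 (since 30 = 2·11 + 8), so 11 ∤ 30.

Neither direction holds.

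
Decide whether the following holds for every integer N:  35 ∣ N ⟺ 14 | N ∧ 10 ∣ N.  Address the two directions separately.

(⇐) Suppose 14 ∣ N and 10 ∣ N. Any common multiple of 14 and 10 is a multiple of their lcm; here lcm(14, 10) = 14·10/gcd(14, 10) = 140/2 = 70, so 70 ∣ N. Since 35 ∣ 70, it follows that 35 ∣ N.

(⇒) This fails: take N = 35. Certainly 35 ∣ 35, but 14 ∤ 35.

Only the reverse direction holds.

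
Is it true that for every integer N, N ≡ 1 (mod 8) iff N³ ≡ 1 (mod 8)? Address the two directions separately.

Both directions hold; the statement is true.

Converse. Suppose N³ ≡ 1 (mod 8). The only residue r in {0, …, 7} with r³ ≡ 1 (mod 8) is r = 1, so N ≡ 1 (mod 8).

Forward direction. Suppose N ≡ 1 (mod 8). Write N = 8j + 1. Then (8j + 1)³ = 512j³ + 192j² + 24j + 1 = 8(64j³ + 24j² + 3j) + 1, so N³ ≡ 1 (mod 8).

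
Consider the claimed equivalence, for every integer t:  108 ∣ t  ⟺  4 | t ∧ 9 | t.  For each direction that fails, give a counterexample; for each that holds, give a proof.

Not equivalent: only (⇒) holds.

(⟹) If 108 ∣ t, write t = 108q. Since 108 = 27·4, t = 4·(27q), so 4 ∣ t; and since 108 = 12·9, t = 9·(12q), so 9 ∣ t.

(⟸) This fails: take t = 36. Both 4 ∣ 36 and 9 ∣ 36, yet 36 is not a multiple of 108 (since 36 = 0·108 + 36), so 108 ∤ 36.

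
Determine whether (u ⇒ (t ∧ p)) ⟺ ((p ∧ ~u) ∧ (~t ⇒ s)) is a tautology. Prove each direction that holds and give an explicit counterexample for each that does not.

Not equivalent: only (⇐) holds.

(⇒) This fails. Under t = F, s = F, u = F, p = F, the left side is true but the right side is false.

(⇐) Assume the antecedent. If t is true, the antecedent forces (t = T, s = F, u = F, p = T) or (t = T, s = T, u = F, p = T), and u ⇒ (t ∧ p) holds there. If t is false, the antecedent forces (t = F, s = T, u = F, p = T), and u ⇒ (t ∧ p) holds there. Either way u ⇒ (t ∧ p) holds.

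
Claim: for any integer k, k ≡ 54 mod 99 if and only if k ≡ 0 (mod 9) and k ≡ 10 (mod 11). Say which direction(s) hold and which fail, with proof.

Equivalent; both directions hold.

(⟹) Suppose k ≡ 54 (mod 99); write k = 99j + 54. Since 9 ∣ 99, reducing mod 9 gives k ≡ 54 ≡ 0 (mod 9); since 11 ∣ 99, reducing mod 11 gives k ≡ 54 ≡ 10 (mod 11).

(⟸) Conversely, if k ≡ 0 (mod 9) and k ≡ 10 (mod 11), then by the Chinese remainder theorem k ≡ 54 (mod 99). This is exactly k ≡ 54 (mod 99).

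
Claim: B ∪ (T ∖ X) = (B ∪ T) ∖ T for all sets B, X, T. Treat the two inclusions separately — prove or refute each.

(⊆) fails; (⊇) holds.

Forward inclusion. This inclusion fails. Take B = ∅, X = ∅, T = {1}; then 1 ∈ B ∪ (T ∖ X) but 1 ∉ (B ∪ T) ∖ T.

Reverse inclusion. Let x ∈ (B ∪ T) ∖ T. Then either x ∈ B and x ∉ X, T; or x ∈ B ∩ X and x ∉ T. In each case x ∈ B ∪ (T ∖ X), so (B ∪ T) ∖ T ⊆ B ∪ (T ∖ X).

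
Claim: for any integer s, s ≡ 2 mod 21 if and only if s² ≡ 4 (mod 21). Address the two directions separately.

Not equivalent: only (⇒) holds.

(⇒) Suppose s ≡ 2 mod 21. Write s = 21j + 2. Then (21j + 2)² = 441j² + 84j + 4 = 21(21j² + 4j) + 4, so s² ≡ 4 (mod 21).

(⇐) This fails: take s = 5. Then 5² = 25 ≡ 4 (mod 21), yet 5 ≡ 5 (mod 21), not 2.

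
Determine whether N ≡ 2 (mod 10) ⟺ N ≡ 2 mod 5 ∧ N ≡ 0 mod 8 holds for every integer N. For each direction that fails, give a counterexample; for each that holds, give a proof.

(⟹) This fails: N = 2 gives 2 ≡ 2 (mod 10) but 2 ≡ 2 (mod 8), so the conjunction on the right does not hold.

(⟸) Conversely, if N ≡ 2 (mod 5) and N ≡ 0 (mod 8), then by the Chinese remainder theorem N ≡ 32 (mod 40). Since 32 ≡ 2 (mod 10) and 10 ∣ 40, we get N ≡ 2 (mod 10).

(⇒) fails; (⇐) holds.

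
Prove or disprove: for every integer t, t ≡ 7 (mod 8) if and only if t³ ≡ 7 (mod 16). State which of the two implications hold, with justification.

(⇒) This fails: take t = 15. Then 15 ≡ 7 (mod 8), but 15³ = 3375 ≡ 15 (mod 16), not 7.

(⇐) Conversely, the residues r modulo 16 with r³ ≡ 7 (mod 16) are exactly {7}, and each is ≡ 7 (mod 8).

Not equivalent: only (⇐) holds.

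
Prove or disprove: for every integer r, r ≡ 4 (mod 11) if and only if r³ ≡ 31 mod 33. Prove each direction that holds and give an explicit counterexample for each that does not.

(⇒) fails; (⇐) holds.

Converse. The residues r modulo 33 with r³ ≡ 31 (mod 33) are exactly {4}, and each is ≡ 4 (mod 11).

Forward direction. This fails: take r = 15. Then 15 ≡ 4 (mod 11), but 15³ = 3375 ≡ 9 (mod 33), not 31.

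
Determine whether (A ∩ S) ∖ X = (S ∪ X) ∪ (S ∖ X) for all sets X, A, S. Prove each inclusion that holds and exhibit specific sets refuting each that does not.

Forward inclusion. Let x ∈ (A ∩ S) ∖ X. Then x ∈ A ∩ S and x ∉ X, from which x ∈ (S ∪ X) ∪ (S ∖ X).

Reverse inclusion. This inclusion fails. Take X = {1}, A = ∅, S = ∅; then 1 ∈ (S ∪ X) ∪ (S ∖ X) but 1 ∉ (A ∩ S) ∖ X.

Only the forward inclusion holds.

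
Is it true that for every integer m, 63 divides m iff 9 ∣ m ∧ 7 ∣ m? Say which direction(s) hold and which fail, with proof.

(⟹) If 63 ∣ m, write m = 63q. Since 63 = 7·9, m = 9·(7q), so 9 ∣ m; and since 63 = 9·7, m = 7·(9q), so 7 ∣ m.

(⟸) Suppose 9 ∣ m and 7 ∣ m. Any common multiple of 9 and 7 is a multiple of their lcm; here gcd(9, 7) = 1, so lcm(9, 7) = 9·7 = 63, so 63 ∣ m.

Equivalent; both directions hold.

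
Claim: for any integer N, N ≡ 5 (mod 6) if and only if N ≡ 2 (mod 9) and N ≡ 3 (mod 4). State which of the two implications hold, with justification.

(→) This fails: N = 35 gives 35 ≡ 5 (mod 6) but 35 ≡ 8 (mod 9), so the conjunction on the right does not hold.

(←) Conversely, if N ≡ 2 (mod 9) and N ≡ 3 (mod 4), then by the Chinese remainder theorem N ≡ 11 (mod 36). Since 11 ≡ 5 (mod 6) and 6 ∣ 36, we get N ≡ 5 (mod 6).

Only the converse holds.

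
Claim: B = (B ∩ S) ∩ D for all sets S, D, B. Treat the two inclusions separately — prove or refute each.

Only the reverse inclusion holds.

(⊆) This inclusion fails. Take S = ∅, D = ∅, B = {1}; then 1 ∈ B but 1 ∉ (B ∩ S) ∩ D.

(⊇) Let x ∈ (B ∩ S) ∩ D. Then x ∈ S ∩ D ∩ B, from which x ∈ B.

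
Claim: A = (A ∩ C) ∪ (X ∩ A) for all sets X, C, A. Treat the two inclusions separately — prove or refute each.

The sets are not equal: only the reverse inclusion holds.

(⟸) Let x ∈ (A ∩ C) ∪ (X ∩ A). Then either x ∈ X ∩ A and x ∉ C; or x ∈ C ∩ A and x ∉ X; or x ∈ X ∩ C ∩ A. In each case x ∈ A, so (A ∩ C) ∪ (X ∩ A) ⊆ A.

(⟹) This inclusion fails. Take X = ∅, C = ∅, A = {1}; then 1 ∈ A but 1 ∉ (A ∩ C) ∪ (X ∩ A).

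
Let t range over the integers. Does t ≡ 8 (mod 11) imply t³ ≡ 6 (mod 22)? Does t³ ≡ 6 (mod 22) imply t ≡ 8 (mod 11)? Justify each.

Only the reverse direction holds.

[⇒] This fails: take t = 19. Then 19 ≡ 8 (mod 11), but 19³ = 6859 ≡ 17 (mod 22), not 6.

[⇐] Conversely, the residues r modulo 22 with r³ ≡ 6 (mod 22) are exactly {8}, and each is ≡ 8 (mod 11).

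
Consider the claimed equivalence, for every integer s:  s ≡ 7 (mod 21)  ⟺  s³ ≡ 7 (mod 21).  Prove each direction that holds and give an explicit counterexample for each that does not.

(←) Suppose s³ ≡ 7 (mod 21). The only residue r in {0, …, 20} with r³ ≡ 7 (mod 21) is r = 7, so s ≡ 7 (mod 21).

(→) Suppose s ≡ 7 (mod 21). Write s = 21j + 7. Then (21j + 7)³ = 9261j³ + 9261j² + 3087j + 343 = 21(441j³ + 441j² + 147j + 16) + 7, so s³ ≡ 7 (mod 21).

Both directions hold; the statement is true.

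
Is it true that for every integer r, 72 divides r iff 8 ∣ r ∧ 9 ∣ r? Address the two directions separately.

(→) If 72 ∣ r, write r = 72q. Since 72 = 9·8, r = 8·(9q), so 8 ∣ r; and since 72 = 8·9, r = 9·(8q), so 9 ∣ r.

(←) Suppose 8 ∣ r and 9 ∣ r. Any common multiple of 8 and 9 is a multiple of their lcm; here gcd(8, 9) = 1, so lcm(8, 9) = 8·9 = 72, so 72 ∣ r.

The biconditional holds.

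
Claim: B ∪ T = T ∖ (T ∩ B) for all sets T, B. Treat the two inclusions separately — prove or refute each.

(⊆) fails; (⊇) holds.

(⊆) This inclusion fails. Take T = ∅, B = {1}; then 1 ∈ B ∪ T but 1 ∉ T ∖ (T ∩ B).

(⊇) Let x ∈ T ∖ (T ∩ B). Then x ∈ T and x ∉ B, from which x ∈ B ∪ T.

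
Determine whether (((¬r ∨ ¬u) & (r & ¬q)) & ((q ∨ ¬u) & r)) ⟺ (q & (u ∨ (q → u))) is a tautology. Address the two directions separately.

Forward direction. This fails. Under r = T, q = F, u = F, the left side is true but the right side is false.

Converse. This fails. Under r = F, q = T, u = T, the left side is false but the right side is true.

Neither implication holds.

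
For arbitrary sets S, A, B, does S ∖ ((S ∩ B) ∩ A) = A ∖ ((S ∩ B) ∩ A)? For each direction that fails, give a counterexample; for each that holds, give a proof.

(⊆) This inclusion fails. Take S = {1}, A = ∅, B = ∅; then 1 ∈ S ∖ ((S ∩ B) ∩ A) but 1 ∉ A ∖ ((S ∩ B) ∩ A).

(⊇) This inclusion fails. Take S = ∅, A = {1}, B = ∅; then 1 ∈ A ∖ ((S ∩ B) ∩ A) but 1 ∉ S ∖ ((S ∩ B) ∩ A).

Neither inclusion holds.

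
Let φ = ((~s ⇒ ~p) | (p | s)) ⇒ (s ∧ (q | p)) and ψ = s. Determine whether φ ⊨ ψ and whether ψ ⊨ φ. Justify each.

Not equivalent: only (⇒) holds.

(→) Assume the antecedent. If p is true, the antecedent forces (p = T, s = T, q = F) or (p = T, s = T, q = T), and s holds there. If p is false, the antecedent forces (p = F, s = T, q = T), and s holds there. Either way s holds.

(←) This fails. Under p = F, s = T, q = F, the left side is false but the right side is true.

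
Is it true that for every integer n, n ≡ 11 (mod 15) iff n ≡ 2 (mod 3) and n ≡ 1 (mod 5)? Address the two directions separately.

(→) Suppose n ≡ 11 (mod 15); write n = 15j + 11. Since 3 ∣ 15, reducing mod 3 gives n ≡ 11 ≡ 2 (mod 3); since 5 ∣ 15, reducing mod 5 gives n ≡ 11 ≡ 1 (mod 5).

(←) Conversely, if n ≡ 2 (mod 3) and n ≡ 1 (mod 5), then by the Chinese remainder theorem n ≡ 11 (mod 15). This is exactly n ≡ 11 (mod 15).

Both directions hold; the statement is true.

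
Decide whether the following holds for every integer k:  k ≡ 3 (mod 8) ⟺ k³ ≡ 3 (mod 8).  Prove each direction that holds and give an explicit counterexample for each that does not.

Both directions hold.

Forward direction. Suppose k ≡ 3 (mod 8). Write k = 8j + 3. Then (8j + 3)³ = 512j³ + 576j² + 216j + 27 = 8(64j³ + 72j² + 27j + 3) + 3, so k³ ≡ 3 (mod 8).

Converse. For the converse, argue contrapositively. If k ≢ 3 (mod 8), then k is congruent to one of 0, 1, 2, 4, 5, 6, 7 modulo 8, and these give k³ ≡ 0, 1, 0, 0, 5, 0, 7 respectively — never 3.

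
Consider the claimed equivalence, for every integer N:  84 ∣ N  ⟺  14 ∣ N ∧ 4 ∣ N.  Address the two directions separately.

(⟹) If 84 ∣ N, write N = 84q. Since 84 = 6·14, N = 14·(6q), so 14 ∣ N; and since 84 = 21·4, N = 4·(21q), so 4 ∣ N.

(⟸) This fails: take N = 28. Both 14 ∣ 28 and 4 ∣ 28, yet 28 is not a multiple of 84 (since 28 = 0·84 + 28), so 84 ∤ 28.

(⇒) holds; (⇐) fails.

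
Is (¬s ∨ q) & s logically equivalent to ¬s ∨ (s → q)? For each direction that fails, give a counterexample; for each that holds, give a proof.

(⇒) Assume the antecedent. If s is true, the antecedent forces (s = T, q = T), and ¬s ∨ (s → q) holds there. If s is false, the antecedent cannot hold. Either way ¬s ∨ (s → q) holds.

(⇐) This fails. Under s = F, q = F, the left side is false but the right side is true.

Not equivalent: only (⇒) holds.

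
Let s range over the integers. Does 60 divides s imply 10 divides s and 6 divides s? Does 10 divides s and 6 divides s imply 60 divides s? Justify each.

(⇒) holds; (⇐) fails.

[⇒] If 60 ∣ s, write s = 60q. Since 60 = 6·10, s = 10·(6q), so 10 ∣ s; and since 60 = 10·6, s = 6·(10q), so 6 ∣ s.

[⇐] This fails: take s = 30. Both 10 ∣ 30 and 6 ∣ 30, yet 30 is not a multiple of 60 (since 30 = 0·60 + 30), so 60 ∤ 30.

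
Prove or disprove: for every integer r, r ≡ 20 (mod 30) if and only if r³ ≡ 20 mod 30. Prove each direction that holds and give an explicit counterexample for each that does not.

[⇒] Suppose r ≡ 20 (mod 30). Write r = 30j + 20. Then (30j + 20)³ = 27000j³ + 54000j² + 36000j + 8000 = 30(900j³ + 1800j² + 1200j + 266) + 20, so r³ ≡ 20 (mod 30).

[⇐] Conversely, suppose r³ ≡ 20 (mod 30). The only residue r in {0, …, 29} with r³ ≡ 20 (mod 30) is r = 20, so r ≡ 20 (mod 30).

Equivalent; both directions hold.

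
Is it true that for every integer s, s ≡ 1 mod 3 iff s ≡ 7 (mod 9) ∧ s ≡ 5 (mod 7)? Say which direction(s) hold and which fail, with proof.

(→) This fails: s = 1 gives 1 ≡ 1 (mod 3) but 1 ≡ 1 (mod 9), so the conjunction on the right does not hold.

(←) Conversely, if s ≡ 7 (mod 9) and s ≡ 5 (mod 7), then by the Chinese remainder theorem s ≡ 61 (mod 63). Since 61 ≡ 1 (mod 3) and 3 ∣ 63, we get s ≡ 1 (mod 3).

Not equivalent: only (⇐) holds.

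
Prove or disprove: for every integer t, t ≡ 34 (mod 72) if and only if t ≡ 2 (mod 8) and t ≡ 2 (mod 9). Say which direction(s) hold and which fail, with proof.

Neither implication holds.

Forward direction. This fails: t = 34 gives 34 ≡ 34 (mod 72) but 34 ≡ 7 (mod 9), so the conjunction on the right does not hold.

Converse. This fails: t = 2 satisfies both congruences on the right (2 ≡ 2 mod 8 and 2 ≡ 2 mod 9) yet 2 ≡ 2 (mod 72), not 34.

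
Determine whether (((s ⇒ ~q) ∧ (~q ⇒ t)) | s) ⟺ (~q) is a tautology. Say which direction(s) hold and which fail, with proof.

(⇒) This fails. Under s = F, t = F, q = T, the left side is true but the right side is false.

(⇐) This fails. Under s = F, t = F, q = F, the left side is false but the right side is true.

(⇒) fails and (⇐) fails.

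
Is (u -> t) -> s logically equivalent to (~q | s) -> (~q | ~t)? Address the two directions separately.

(→) This fails. Under u = F, q = T, t = T, s = T, the left side is true but the right side is false.

(←) This fails. Under u = F, q = F, t = F, s = F, the left side is false but the right side is true.

Neither direction holds.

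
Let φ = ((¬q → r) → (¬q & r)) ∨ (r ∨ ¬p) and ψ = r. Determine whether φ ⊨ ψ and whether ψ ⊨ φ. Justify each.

(→) This fails. Under q = F, p = F, r = F, the left side is true but the right side is false.

(←) Assume the antecedent. If q is true, the antecedent forces (q = T, p = F, r = T) or (q = T, p = T, r = T), and the consequent holds there. If q is false, the consequent reduces to true regardless of the other variables. Either way the consequent holds.

Only the reverse direction holds.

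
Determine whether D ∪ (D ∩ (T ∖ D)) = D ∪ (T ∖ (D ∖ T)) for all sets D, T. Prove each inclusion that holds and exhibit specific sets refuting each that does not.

Only the forward inclusion holds.

(⊆) Let x ∈ D ∪ (D ∩ (T ∖ D)). Then either x ∈ D and x ∉ T; or x ∈ D ∩ T. In each case x ∈ D ∪ (T ∖ (D ∖ T)), so D ∪ (D ∩ (T ∖ D)) ⊆ D ∪ (T ∖ (D ∖ T)).

(⊇) This inclusion fails. Take D = ∅, T = {1}; then 1 ∈ D ∪ (T ∖ (D ∖ T)) but 1 ∉ D ∪ (D ∩ (T ∖ D)).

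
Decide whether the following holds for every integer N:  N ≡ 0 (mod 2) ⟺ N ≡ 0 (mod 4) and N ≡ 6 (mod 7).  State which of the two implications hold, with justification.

Not equivalent: only (⇐) holds.

(⇐) If N ≡ 0 (mod 4) and N ≡ 6 (mod 7), then by the Chinese remainder theorem N ≡ 20 (mod 28). Since 20 ≡ 0 (mod 2) and 2 ∣ 28, we get N ≡ 0 (mod 2).

(⇒) This fails: N = 0 gives 0 ≡ 0 (mod 2) but 0 ≡ 0 (mod 7), so the conjunction on the right does not hold.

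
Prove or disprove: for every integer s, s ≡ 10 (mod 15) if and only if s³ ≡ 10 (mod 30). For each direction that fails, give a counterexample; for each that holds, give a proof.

(⟹) This fails: take s = 25. Then 25 ≡ 10 (mod 15), but 25³ = 15625 ≡ 25 (mod 30), not 10.

(⟸) Conversely, the residues r modulo 30 with r³ ≡ 10 (mod 30) are exactly {10}, and each is ≡ 10 (mod 15).

Only the converse holds.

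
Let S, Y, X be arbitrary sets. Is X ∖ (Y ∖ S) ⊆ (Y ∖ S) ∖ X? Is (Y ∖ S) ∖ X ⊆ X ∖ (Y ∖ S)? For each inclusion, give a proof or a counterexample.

(⟹) This inclusion fails. Take S = ∅, Y = ∅, X = {1}; then 1 ∈ X ∖ (Y ∖ S) but 1 ∉ (Y ∖ S) ∖ X.

(⟸) This inclusion fails. Take S = ∅, Y = {1}, X = ∅; then 1 ∈ (Y ∖ S) ∖ X but 1 ∉ X ∖ (Y ∖ S).

Both inclusions fail.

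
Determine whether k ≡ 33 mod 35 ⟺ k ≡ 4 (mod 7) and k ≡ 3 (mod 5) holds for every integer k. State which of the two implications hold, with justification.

(→) This fails: k = 33 gives 33 ≡ 33 (mod 35) but 33 ≡ 5 (mod 7), so the conjunction on the right does not hold.

(←) This fails: k = 18 satisfies both congruences on the right (18 ≡ 4 mod 7 and 18 ≡ 3 mod 5) yet 18 ≡ 18 (mod 35), not 33.

(⇒) fails and (⇐) fails.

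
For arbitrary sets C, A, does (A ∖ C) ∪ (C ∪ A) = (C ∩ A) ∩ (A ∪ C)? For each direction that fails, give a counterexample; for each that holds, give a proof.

The sets are not equal: only the reverse inclusion holds.

(⟸) Let x ∈ (C ∩ A) ∩ (A ∪ C). Then x ∈ C ∩ A, from which x ∈ (A ∖ C) ∪ (C ∪ A).

(⟹) This inclusion fails. Take C = {1}, A = ∅; then 1 ∈ (A ∖ C) ∪ (C ∪ A) but 1 ∉ (C ∩ A) ∩ (A ∪ C).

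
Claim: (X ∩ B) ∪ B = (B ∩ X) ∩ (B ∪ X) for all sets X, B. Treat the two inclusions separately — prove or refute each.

(⊆) This inclusion fails. Take X = ∅, B = {1}; then 1 ∈ (X ∩ B) ∪ B but 1 ∉ (B ∩ X) ∩ (B ∪ X).

(⊇) Let x ∈ (B ∩ X) ∩ (B ∪ X). Then x ∈ X ∩ B, from which x ∈ (X ∩ B) ∪ B.

(⊆) fails; (⊇) holds.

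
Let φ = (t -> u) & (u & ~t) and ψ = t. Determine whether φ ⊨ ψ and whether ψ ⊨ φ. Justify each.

(⟹) This fails. Under u = T, t = F, the left side is true but the right side is false.

(⟸) This fails. Under u = F, t = T, the left side is false but the right side is true.

(⇒) fails and (⇐) fails.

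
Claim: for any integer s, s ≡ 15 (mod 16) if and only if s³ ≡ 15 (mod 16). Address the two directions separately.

Both implications hold.

(⇒) Suppose s ≡ 15 (mod 16). Write s = 16j + 15. Then (16j + 15)³ = 4096j³ + 11520j² + 10800j + 3375 = 16(256j³ + 720j² + 675j + 210) + 15, so s³ ≡ 15 (mod 16).

(⇐) Conversely, suppose s³ ≡ 15 (mod 16). The only residue r in {0, …, 15} with r³ ≡ 15 (mod 16) is r = 15, so s ≡ 15 (mod 16).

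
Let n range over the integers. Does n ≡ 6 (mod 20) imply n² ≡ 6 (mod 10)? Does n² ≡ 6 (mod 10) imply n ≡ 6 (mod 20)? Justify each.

Only the forward direction holds.

(⟸) This fails: take n = 4. Then 4² = 16 ≡ 6 (mod 10), yet 4 ≡ 4 (mod 20), not 6.

(⟹) Suppose n ≡ 6 (mod 20). Then n² ≡ 6² = 36 (mod 20), and since 10 ∣ 20, also n² ≡ 6 (mod 10).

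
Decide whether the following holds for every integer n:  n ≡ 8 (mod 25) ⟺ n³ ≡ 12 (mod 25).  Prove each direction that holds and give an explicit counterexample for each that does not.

[⇐] Suppose n³ ≡ 12 (mod 25). The only residue r in {0, …, 24} with r³ ≡ 12 (mod 25) is r = 8, so n ≡ 8 (mod 25).

[⇒] Suppose n ≡ 8 (mod 25). Write n = 25j + 8. Then (25j + 8)³ = 15625j³ + 15000j² + 4800j + 512 = 25(625j³ + 600j² + 192j + 20) + 12, so n³ ≡ 12 (mod 25).

The biconditional holds.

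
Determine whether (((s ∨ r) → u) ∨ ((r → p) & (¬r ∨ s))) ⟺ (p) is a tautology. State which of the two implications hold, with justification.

(⇒) This fails. Under u = F, s = F, r = F, p = F, the left side is true but the right side is false.

(⇐) This fails. Under u = F, s = F, r = T, p = T, the left side is false but the right side is true.

Neither direction holds.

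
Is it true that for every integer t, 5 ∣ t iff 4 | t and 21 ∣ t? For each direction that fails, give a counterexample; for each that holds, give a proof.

Both directions fail.

(→) This fails: take t = 5. Certainly 5 ∣ 5, but 4 ∤ 5.

(←) This fails: take t = 84. Both 4 ∣ 84 and 21 ∣ 84, yet 84 is not a multiple of 5 (since 84 = 16·5 + 4), so 5 ∤ 84.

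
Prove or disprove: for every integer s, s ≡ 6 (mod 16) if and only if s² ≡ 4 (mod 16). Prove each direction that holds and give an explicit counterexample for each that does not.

[⇒] Suppose s ≡ 6 (mod 16). Write s = 16j + 6. Then (16j + 6)² = 256j² + 192j + 36 = 16(16j² + 12j + 2) + 4, so s² ≡ 4 (mod 16).

[⇐] This fails: take s = 2. Then 2² = 4 ≡ 4 (mod 16), yet 2 ≡ 2 (mod 16), not 6.

The forward direction holds; the converse fails.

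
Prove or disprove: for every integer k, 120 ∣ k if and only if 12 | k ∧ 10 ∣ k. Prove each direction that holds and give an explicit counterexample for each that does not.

(⟹) If 120 ∣ k, write k = 120q. Since 120 = 10·12, k = 12·(10q), so 12 ∣ k; and since 120 = 12·10, k = 10·(12q), so 10 ∣ k.

(⟸) This fails: take k = 60. Both 12 ∣ 60 and 10 ∣ 60, yet 60 is not a multiple of 120 (since 60 = 0·120 + 60), so 120 ∤ 60.

The forward direction holds; the converse fails.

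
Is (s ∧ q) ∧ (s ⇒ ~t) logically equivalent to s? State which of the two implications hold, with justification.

Only the forward implication holds.

Forward direction. Assume the antecedent. If t is true, the antecedent cannot hold. If t is false, the antecedent forces (t = F, s = T, q = T), and s holds there. Either way s holds.

Converse. This fails. Under t = F, s = T, q = F, the left side is false but the right side is true.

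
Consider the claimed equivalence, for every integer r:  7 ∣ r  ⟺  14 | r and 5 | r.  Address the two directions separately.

[⇒] This fails: take r = 7. Certainly 7 ∣ 7, but 14 ∤ 7.

[⇐] Suppose 14 ∣ r and 5 ∣ r. Any common multiple of 14 and 5 is a multiple of their lcm; here gcd(14, 5) = 1, so lcm(14, 5) = 14·5 = 70, so 70 ∣ r. Since 7 ∣ 70, it follows that 7 ∣ r.

(⇒) fails; (⇐) holds.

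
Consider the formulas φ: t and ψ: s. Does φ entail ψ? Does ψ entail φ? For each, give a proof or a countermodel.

Forward direction. This fails. Under t = T, s = F, the left side is true but the right side is false.

Converse. This fails. Under t = F, s = T, the left side is false but the right side is true.

(⇒) fails and (⇐) fails.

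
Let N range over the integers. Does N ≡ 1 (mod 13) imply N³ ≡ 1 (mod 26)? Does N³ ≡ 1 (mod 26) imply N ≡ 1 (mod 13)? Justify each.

Neither direction holds.

(⟹) This fails: take N = 14. Then 14 ≡ 1 (mod 13), but 14³ = 2744 ≡ 14 (mod 26), not 1.

(⟸) This fails: take N = 3. Then 3³ = 27 ≡ 1 (mod 26), yet 3 ≡ 3 (mod 13), not 1.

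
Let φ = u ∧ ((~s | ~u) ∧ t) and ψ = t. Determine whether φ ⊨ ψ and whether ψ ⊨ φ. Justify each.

Forward direction. Assume the antecedent. If t is true, t reduces to true regardless of the other variables. If t is false, the antecedent cannot hold. Either way t holds.

Converse. This fails. Under t = T, s = F, u = F, the left side is false but the right side is true.

Only the forward direction holds.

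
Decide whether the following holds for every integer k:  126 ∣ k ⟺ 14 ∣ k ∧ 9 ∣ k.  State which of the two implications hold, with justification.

The biconditional holds.

(⟸) Suppose 14 ∣ k and 9 ∣ k. Any common multiple of 14 and 9 is a multiple of their lcm; here gcd(14, 9) = 1, so lcm(14, 9) = 14·9 = 126, so 126 ∣ k.

(⟹) If 126 ∣ k, write k = 126q. Since 126 = 9·14, k = 14·(9q), so 14 ∣ k; and since 126 = 14·9, k = 9·(14q), so 9 ∣ k.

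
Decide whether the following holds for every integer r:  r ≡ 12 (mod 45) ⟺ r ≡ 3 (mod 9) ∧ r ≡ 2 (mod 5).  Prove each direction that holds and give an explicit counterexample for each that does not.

(⟸) If r ≡ 3 (mod 9) and r ≡ 2 (mod 5), then by the Chinese remainder theorem r ≡ 12 (mod 45). This is exactly r ≡ 12 (mod 45).

(⟹) Suppose r ≡ 12 (mod 45); write r = 45j + 12. Since 9 ∣ 45, reducing mod 9 gives r ≡ 12 ≡ 3 (mod 9); since 5 ∣ 45, reducing mod 5 gives r ≡ 12 ≡ 2 (mod 5).

Equivalent; both directions hold.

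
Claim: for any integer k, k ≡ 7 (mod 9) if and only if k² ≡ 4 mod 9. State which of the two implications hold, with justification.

Only the forward direction holds.

Forward direction. Suppose k ≡ 7 (mod 9). Write k = 9j + 7. Then (9j + 7)² = 81j² + 126j + 49 = 9(9j² + 14j + 5) + 4, so k² ≡ 4 (mod 9).

Converse. This fails: take k = 2. Then 2² = 4 ≡ 4 (mod 9), yet 2 ≡ 2 (mod 9), not 7.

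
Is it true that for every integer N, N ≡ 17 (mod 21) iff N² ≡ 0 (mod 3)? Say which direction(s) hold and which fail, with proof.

(→) This fails: take N = 17. Then 17 ≡ 17 (mod 21), but 17² = 289 ≡ 1 (mod 3), not 0.

(←) This fails: take N = 0. Then 0² = 0 ≡ 0 (mod 3), yet 0 ≡ 0 (mod 21), not 17.

(⇒) fails and (⇐) fails.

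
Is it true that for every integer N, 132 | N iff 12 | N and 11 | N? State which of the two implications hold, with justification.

Both directions hold; the statement is true.

[⇒] If 132 ∣ N, write N = 132q. Since 132 = 11·12, N = 12·(11q), so 12 ∣ N; and since 132 = 12·11, N = 11·(12q), so 11 ∣ N.

[⇐] Suppose 12 ∣ N and 11 ∣ N. Any common multiple of 12 and 11 is a multiple of their lcm; here gcd(12, 11) = 1, so lcm(12, 11) = 12·11 = 132, so 132 ∣ N.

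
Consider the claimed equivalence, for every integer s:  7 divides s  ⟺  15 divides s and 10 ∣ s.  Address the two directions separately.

Neither implication holds.

(→) This fails: take s = 7. Certainly 7 ∣ 7, but 15 ∤ 7.

(←) This fails: take s = 30. Both 15 ∣ 30 and 10 ∣ 30, yet 30 is not a multiple of 7 (since 30 = 4·7 + 2), so 7 ∤ 30.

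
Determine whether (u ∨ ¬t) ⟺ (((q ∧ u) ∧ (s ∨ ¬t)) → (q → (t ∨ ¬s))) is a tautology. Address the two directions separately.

[⇒] This fails. Under q = T, s = T, u = T, t = F, the left side is true but the right side is false.

[⇐] This fails. Under q = F, s = F, u = F, t = T, the left side is false but the right side is true.

(⇒) fails and (⇐) fails.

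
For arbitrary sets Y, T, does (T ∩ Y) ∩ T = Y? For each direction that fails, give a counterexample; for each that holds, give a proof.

Forward inclusion. Let x ∈ (T ∩ Y) ∩ T. Then x ∈ Y ∩ T, from which x ∈ Y.

Reverse inclusion. This inclusion fails. Take Y = {1}, T = ∅; then 1 ∈ Y but 1 ∉ (T ∩ Y) ∩ T.

Only the forward inclusion holds.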